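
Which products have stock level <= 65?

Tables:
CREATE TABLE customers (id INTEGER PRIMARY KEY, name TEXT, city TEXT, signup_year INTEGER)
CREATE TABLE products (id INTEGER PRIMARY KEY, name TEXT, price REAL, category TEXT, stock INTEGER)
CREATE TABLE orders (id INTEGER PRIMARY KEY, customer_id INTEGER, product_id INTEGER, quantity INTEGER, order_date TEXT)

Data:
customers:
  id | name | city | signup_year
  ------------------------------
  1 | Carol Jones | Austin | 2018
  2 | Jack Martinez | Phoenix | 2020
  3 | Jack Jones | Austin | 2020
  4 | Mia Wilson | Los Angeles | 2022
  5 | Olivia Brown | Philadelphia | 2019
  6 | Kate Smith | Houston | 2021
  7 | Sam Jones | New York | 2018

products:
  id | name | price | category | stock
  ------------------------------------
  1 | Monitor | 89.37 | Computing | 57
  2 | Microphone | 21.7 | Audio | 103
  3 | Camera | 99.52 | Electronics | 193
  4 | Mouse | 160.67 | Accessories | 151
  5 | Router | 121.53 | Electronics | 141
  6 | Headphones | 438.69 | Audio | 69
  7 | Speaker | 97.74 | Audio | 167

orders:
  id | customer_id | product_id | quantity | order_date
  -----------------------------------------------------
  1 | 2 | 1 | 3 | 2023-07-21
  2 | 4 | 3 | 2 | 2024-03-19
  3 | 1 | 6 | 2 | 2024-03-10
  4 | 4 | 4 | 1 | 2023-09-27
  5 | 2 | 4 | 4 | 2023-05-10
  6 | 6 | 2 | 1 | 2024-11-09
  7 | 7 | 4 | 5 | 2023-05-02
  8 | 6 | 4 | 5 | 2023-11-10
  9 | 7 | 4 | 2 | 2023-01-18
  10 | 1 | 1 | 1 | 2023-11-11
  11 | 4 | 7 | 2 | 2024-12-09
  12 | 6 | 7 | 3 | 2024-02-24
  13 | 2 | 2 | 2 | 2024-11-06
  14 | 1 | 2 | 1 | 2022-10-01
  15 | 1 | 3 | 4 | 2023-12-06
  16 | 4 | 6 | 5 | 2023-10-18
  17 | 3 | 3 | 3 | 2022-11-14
SELECT name, stock FROM products WHERE stock <= 65

Execution result:
name | stock
Monitor | 57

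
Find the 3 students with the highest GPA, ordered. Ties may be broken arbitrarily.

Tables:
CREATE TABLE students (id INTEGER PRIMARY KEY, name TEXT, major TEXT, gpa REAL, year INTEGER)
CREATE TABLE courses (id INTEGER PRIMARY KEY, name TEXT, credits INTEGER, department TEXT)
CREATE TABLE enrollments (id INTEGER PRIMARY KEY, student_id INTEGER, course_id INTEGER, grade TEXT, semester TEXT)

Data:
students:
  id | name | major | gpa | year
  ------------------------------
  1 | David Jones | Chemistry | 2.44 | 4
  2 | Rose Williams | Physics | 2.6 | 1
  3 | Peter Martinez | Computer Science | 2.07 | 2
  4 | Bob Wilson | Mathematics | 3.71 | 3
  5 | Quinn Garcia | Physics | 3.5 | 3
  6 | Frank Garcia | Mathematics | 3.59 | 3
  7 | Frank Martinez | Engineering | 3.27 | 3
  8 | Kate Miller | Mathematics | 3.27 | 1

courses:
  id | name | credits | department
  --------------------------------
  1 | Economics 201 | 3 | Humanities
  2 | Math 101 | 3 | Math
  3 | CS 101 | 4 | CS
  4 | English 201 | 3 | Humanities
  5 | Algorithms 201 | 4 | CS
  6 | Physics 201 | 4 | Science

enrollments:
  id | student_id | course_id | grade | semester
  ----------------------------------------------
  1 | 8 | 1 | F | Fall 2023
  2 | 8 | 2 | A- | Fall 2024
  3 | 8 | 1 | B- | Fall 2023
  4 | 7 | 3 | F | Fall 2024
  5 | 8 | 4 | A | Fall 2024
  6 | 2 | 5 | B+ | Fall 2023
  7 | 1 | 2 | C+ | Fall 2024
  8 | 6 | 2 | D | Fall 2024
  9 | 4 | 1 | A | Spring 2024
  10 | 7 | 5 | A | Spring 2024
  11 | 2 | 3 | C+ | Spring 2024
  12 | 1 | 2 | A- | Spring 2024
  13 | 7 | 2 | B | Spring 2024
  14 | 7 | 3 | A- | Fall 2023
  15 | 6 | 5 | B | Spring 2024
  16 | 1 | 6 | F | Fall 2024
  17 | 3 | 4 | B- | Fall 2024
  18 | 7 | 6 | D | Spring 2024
SELECT name, gpa FROM students ORDER BY gpa DESC LIMIT 3

Execution result:
name | gpa
Bob Wilson | 3.71
Frank Garcia | 3.59
Quinn Garcia | 3.50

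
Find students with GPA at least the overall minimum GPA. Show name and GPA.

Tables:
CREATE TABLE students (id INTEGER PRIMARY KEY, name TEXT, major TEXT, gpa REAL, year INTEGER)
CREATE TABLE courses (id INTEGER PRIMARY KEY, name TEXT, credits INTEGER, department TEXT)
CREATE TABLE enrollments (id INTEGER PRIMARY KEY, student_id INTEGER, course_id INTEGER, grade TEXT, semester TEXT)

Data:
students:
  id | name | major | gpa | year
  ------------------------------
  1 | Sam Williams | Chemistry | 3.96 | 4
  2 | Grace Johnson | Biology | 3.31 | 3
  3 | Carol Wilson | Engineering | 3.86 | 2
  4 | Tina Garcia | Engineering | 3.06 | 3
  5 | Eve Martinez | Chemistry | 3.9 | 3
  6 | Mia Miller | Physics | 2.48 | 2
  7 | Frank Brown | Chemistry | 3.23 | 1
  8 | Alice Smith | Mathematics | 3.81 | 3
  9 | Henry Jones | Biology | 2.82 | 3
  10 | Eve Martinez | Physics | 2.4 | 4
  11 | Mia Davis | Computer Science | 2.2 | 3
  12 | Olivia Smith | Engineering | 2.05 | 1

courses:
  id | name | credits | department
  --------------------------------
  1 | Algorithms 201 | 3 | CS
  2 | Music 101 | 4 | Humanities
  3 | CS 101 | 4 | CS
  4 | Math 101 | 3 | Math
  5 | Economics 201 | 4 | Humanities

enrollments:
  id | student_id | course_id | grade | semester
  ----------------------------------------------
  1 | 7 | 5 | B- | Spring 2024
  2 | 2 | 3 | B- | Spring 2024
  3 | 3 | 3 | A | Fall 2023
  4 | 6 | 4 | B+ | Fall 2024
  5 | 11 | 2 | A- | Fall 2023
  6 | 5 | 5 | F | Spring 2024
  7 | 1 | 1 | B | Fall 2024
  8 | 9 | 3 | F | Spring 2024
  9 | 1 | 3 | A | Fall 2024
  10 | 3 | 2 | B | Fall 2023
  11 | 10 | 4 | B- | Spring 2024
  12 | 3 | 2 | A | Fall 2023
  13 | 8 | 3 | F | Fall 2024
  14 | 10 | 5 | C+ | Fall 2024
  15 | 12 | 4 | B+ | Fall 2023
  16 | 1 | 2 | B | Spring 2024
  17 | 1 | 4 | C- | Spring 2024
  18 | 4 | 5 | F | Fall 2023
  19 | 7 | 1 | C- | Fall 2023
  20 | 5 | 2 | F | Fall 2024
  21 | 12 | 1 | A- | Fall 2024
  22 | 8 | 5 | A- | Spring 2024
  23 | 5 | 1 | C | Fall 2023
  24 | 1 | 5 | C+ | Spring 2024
SELECT name, gpa FROM students WHERE gpa >= (SELECT MIN(gpa) FROM students)

Execution result:
name | gpa
Sam Williams | 3.96
Grace Johnson | 3.31
Carol Wilson | 3.86
Tina Garcia | 3.06
Eve Martinez | 3.90
Mia Miller | 2.48
Frank Brown | 3.23
Alice Smith | 3.81
Henry Jones | 2.82
Eve Martinez | 2.40
Mia Davis | 2.20
Olivia Smith | 2.05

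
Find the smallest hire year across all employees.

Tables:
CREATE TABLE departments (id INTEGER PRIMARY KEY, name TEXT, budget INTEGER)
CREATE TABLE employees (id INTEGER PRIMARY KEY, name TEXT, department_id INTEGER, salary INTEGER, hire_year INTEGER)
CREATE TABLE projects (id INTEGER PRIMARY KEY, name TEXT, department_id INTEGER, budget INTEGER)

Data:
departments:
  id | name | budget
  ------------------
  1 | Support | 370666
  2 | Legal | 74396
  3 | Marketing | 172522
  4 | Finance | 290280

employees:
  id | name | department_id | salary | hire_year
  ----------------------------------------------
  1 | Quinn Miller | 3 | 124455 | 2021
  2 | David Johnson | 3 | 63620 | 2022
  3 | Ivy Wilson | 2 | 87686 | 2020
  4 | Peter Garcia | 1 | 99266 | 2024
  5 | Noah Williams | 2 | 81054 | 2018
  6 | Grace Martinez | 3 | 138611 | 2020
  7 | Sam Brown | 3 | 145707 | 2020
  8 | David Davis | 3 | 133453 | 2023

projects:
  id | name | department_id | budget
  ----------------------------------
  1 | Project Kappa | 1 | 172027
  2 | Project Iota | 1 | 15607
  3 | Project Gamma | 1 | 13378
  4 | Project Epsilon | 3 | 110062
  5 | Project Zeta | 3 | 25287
SELECT MIN(hire_year) FROM employees

Execution result:
2018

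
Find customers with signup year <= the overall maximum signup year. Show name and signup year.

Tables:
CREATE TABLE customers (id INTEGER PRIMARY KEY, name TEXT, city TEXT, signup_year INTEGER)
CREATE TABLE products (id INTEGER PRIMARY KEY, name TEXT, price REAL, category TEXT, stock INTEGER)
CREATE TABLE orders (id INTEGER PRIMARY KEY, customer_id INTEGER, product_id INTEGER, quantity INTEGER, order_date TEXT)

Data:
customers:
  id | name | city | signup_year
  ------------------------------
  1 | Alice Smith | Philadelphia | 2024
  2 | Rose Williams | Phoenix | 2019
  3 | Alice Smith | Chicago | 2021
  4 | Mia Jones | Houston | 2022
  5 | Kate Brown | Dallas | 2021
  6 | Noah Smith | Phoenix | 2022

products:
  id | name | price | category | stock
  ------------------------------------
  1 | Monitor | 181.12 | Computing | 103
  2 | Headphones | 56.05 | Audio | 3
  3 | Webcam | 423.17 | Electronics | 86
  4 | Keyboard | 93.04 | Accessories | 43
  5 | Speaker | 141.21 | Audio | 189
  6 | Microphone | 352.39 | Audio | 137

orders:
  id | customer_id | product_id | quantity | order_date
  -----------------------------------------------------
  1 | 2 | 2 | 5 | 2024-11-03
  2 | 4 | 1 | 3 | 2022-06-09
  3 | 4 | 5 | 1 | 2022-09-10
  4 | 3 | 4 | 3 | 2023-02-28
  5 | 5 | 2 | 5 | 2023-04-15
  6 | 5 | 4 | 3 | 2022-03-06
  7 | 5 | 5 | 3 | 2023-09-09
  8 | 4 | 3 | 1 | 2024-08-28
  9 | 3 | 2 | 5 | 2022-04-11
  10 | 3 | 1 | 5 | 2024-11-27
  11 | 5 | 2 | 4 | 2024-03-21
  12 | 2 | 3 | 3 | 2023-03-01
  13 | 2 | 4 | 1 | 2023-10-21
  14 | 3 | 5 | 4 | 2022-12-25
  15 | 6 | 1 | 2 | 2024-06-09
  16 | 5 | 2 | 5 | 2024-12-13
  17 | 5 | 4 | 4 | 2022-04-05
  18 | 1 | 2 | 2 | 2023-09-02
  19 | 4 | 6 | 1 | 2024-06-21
SELECT name, signup_year FROM customers WHERE signup_year <= (SELECT MAX(signup_year) FROM customers)

Execution result:
name | signup_year
Alice Smith | 2024
Rose Williams | 2019
Alice Smith | 2021
Mia Jones | 2022
Kate Brown | 2021
Noah Smith | 2022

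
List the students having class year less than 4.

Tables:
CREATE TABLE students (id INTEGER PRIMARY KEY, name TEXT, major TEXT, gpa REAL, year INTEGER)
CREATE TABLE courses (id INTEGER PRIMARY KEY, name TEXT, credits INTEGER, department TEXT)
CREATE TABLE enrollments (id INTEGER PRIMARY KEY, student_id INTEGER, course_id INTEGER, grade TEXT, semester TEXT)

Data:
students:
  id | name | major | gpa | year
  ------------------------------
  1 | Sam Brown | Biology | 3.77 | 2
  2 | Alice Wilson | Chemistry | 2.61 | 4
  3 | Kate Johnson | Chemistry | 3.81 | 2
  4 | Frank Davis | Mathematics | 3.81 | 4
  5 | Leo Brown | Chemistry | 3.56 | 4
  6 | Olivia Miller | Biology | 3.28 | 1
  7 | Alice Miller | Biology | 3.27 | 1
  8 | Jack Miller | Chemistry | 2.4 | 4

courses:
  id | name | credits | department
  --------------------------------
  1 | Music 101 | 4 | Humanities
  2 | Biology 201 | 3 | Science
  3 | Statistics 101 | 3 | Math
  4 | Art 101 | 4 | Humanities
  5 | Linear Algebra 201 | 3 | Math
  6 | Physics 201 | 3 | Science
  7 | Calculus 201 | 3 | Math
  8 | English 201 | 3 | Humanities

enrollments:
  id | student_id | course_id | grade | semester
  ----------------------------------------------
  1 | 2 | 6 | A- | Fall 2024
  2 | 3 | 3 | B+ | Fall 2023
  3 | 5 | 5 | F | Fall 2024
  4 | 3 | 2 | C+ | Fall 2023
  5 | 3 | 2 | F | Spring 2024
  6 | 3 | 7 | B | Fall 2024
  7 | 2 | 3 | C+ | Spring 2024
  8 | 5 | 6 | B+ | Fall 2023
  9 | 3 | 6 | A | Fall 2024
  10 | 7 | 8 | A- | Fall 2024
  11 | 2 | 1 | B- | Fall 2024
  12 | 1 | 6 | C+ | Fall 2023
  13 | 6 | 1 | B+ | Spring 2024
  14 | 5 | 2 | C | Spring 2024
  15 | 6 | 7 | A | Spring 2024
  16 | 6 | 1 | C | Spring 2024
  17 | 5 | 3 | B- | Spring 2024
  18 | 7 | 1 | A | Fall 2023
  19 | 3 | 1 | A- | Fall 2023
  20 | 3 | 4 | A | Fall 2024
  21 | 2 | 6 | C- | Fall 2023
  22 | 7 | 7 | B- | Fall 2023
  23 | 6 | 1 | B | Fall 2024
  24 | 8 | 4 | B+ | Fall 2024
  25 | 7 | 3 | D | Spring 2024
SELECT name, year FROM students WHERE year < 4

Execution result:
name | year
Sam Brown | 2
Kate Johnson | 2
Olivia Miller | 1
Alice Miller | 1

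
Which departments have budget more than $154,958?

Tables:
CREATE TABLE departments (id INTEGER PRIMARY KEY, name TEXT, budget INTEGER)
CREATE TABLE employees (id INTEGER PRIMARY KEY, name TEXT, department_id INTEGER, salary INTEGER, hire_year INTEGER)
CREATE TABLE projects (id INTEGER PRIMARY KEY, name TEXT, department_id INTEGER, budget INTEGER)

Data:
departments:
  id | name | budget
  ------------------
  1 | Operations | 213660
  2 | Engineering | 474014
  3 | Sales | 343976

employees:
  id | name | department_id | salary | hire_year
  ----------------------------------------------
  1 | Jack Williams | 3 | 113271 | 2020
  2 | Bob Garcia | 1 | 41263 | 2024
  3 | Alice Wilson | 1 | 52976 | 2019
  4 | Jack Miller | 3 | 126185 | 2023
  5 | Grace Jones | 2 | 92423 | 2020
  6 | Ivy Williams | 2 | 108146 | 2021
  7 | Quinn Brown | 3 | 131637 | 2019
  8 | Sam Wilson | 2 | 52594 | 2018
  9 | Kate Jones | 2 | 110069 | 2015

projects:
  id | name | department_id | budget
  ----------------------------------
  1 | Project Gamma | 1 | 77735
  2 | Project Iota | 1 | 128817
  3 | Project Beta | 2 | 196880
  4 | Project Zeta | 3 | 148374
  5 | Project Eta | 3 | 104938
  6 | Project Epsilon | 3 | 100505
SELECT name, budget FROM departments WHERE budget > 154958

Execution result:
name | budget
Operations | 213660
Engineering | 474014
Sales | 343976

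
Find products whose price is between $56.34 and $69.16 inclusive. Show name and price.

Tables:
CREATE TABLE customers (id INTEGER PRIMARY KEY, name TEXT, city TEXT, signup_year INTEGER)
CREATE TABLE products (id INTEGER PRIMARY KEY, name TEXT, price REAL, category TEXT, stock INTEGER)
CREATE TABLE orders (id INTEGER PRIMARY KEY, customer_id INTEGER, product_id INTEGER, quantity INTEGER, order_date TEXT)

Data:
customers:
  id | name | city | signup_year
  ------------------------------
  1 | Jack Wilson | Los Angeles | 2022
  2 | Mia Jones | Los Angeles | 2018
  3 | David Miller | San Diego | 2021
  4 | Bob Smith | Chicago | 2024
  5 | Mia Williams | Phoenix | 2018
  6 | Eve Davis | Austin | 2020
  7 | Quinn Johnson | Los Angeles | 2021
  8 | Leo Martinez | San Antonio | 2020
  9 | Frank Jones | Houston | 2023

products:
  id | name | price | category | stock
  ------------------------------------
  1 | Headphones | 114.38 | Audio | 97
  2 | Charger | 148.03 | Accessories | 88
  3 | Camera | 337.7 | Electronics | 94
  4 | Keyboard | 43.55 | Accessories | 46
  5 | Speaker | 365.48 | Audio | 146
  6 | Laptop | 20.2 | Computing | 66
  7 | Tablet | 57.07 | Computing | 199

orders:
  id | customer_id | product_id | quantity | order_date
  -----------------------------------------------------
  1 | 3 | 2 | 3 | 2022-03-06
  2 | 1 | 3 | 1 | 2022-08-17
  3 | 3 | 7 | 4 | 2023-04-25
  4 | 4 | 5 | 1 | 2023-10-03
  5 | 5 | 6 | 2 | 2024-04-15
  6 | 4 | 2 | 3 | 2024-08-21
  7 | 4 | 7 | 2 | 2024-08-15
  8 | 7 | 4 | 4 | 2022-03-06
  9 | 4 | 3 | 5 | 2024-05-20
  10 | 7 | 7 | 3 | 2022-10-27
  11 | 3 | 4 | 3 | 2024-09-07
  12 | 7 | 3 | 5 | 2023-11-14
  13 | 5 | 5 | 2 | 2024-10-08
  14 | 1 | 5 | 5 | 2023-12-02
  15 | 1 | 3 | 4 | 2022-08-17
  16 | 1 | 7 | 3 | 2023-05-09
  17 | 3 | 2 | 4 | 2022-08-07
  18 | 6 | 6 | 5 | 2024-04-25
SELECT name, price FROM products WHERE price BETWEEN 56.34 AND 69.16

Execution result:
name | price
Tablet | 57.07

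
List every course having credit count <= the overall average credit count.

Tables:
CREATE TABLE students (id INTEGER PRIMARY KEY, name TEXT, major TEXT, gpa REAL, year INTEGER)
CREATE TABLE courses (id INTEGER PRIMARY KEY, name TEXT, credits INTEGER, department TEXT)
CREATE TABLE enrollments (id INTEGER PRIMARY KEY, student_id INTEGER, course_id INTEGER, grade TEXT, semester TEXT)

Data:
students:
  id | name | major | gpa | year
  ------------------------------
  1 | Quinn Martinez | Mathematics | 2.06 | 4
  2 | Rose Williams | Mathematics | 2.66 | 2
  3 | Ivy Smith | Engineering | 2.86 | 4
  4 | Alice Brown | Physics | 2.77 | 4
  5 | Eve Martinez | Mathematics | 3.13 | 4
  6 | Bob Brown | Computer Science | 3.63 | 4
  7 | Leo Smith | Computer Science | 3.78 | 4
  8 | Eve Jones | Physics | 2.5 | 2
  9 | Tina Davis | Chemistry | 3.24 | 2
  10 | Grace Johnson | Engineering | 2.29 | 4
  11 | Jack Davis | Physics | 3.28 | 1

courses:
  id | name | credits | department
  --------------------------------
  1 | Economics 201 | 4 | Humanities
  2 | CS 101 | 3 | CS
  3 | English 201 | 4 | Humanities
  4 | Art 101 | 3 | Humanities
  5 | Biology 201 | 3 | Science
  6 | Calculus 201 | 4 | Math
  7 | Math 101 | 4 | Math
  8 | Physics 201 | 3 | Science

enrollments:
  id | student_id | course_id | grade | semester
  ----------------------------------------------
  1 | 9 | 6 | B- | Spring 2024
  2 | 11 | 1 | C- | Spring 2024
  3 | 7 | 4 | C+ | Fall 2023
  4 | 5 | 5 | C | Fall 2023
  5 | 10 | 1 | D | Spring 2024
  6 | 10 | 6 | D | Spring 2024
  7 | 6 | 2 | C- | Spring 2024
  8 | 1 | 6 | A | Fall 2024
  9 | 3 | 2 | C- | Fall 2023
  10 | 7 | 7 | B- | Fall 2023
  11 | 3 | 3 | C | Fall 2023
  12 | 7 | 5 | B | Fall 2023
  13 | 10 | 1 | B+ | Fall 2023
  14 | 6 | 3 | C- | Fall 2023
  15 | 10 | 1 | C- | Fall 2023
SELECT name, credits FROM courses WHERE credits <= (SELECT AVG(credits) FROM courses)

Execution result:
name | credits
CS 101 | 3
Art 101 | 3
Biology 201 | 3
Physics 201 | 3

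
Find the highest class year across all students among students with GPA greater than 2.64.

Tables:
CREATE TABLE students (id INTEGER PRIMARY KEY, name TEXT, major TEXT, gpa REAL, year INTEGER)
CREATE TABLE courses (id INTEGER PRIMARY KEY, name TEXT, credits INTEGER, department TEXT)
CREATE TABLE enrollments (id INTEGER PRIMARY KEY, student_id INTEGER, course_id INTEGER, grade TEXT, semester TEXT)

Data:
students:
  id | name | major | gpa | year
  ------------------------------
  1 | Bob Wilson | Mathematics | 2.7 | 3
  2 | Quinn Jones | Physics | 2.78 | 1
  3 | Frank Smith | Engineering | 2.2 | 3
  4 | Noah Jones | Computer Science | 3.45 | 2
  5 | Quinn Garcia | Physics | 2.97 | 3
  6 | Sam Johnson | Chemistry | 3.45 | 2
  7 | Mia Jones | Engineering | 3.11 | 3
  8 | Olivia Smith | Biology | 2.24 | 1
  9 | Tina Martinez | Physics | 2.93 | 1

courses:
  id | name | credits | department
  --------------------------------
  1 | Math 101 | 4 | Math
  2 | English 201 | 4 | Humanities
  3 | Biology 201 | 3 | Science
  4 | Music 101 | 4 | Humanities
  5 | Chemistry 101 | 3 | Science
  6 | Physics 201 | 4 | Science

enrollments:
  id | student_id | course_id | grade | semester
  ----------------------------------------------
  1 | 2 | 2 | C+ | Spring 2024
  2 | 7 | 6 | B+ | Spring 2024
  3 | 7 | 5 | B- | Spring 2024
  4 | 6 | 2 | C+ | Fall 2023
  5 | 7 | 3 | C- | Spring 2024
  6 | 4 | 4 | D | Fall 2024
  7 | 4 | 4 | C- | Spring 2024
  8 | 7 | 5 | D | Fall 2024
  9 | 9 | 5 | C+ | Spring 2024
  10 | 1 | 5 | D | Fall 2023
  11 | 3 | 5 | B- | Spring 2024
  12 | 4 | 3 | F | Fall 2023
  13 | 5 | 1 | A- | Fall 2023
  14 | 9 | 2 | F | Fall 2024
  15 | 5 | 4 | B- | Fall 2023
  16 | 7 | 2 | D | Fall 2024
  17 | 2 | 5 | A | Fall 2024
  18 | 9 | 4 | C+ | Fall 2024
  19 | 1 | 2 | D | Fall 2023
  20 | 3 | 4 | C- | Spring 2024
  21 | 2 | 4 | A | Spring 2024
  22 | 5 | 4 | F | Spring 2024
SELECT MAX(year) FROM students WHERE gpa > 2.64

Execution result:
3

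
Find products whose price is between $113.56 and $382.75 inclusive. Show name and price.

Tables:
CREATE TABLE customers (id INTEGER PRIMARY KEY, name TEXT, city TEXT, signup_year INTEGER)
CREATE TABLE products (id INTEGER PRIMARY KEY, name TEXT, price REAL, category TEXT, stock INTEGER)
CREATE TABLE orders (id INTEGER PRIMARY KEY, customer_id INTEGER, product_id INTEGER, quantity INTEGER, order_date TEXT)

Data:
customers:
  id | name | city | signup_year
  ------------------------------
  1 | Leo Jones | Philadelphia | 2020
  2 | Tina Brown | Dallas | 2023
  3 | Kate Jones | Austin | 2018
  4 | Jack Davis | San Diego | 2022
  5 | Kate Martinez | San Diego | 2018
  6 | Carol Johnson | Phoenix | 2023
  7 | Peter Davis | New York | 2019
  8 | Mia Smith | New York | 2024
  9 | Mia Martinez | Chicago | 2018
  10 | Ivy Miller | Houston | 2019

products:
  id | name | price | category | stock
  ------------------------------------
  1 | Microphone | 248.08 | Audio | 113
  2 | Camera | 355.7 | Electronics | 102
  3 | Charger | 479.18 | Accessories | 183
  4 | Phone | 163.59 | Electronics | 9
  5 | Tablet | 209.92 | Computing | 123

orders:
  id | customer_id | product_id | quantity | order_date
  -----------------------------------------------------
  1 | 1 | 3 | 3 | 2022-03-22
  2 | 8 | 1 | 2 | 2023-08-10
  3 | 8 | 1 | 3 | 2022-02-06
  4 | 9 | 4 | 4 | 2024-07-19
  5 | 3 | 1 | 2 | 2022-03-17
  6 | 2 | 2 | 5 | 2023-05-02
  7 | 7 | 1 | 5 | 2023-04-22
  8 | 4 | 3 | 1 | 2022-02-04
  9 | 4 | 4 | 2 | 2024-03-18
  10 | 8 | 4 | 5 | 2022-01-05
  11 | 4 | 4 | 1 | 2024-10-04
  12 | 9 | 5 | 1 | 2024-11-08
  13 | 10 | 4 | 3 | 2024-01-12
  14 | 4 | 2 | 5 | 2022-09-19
SELECT name, price FROM products WHERE price BETWEEN 113.56 AND 382.75

Execution result:
name | price
Microphone | 248.08
Camera | 355.70
Phone | 163.59
Tablet | 209.92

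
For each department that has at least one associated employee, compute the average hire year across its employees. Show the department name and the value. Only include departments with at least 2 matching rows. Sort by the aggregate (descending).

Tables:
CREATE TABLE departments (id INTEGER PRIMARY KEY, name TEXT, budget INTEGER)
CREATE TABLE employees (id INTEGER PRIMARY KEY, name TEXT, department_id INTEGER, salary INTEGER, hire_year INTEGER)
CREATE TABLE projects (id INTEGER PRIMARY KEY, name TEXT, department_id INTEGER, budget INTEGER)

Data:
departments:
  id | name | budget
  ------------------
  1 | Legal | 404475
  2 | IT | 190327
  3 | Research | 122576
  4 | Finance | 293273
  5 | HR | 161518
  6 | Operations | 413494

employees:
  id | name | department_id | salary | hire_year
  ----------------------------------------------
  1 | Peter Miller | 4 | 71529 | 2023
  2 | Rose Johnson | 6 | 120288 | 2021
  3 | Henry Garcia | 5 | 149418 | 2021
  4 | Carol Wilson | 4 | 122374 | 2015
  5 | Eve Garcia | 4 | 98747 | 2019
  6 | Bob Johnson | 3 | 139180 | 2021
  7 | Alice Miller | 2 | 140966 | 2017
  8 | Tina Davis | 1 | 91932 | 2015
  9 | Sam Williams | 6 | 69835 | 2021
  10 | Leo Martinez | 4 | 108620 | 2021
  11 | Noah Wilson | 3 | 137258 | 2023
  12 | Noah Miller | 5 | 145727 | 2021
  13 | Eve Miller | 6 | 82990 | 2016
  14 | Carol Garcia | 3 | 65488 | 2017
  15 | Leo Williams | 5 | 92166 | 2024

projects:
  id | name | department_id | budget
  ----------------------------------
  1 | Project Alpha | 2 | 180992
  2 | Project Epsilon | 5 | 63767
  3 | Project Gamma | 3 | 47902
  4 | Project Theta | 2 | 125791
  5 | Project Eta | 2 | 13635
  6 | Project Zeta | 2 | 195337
SELECT p.name, AVG(c.hire_year) AS avg_hire_year FROM employees c JOIN departments p ON c.department_id = p.id GROUP BY p.id, p.name HAVING COUNT(*) >= 2 ORDER BY avg_hire_year DESC

Execution result:
name | avg_hire_year
HR | 2022.00
Research | 2020.33
Finance | 2019.50
Operations | 2019.33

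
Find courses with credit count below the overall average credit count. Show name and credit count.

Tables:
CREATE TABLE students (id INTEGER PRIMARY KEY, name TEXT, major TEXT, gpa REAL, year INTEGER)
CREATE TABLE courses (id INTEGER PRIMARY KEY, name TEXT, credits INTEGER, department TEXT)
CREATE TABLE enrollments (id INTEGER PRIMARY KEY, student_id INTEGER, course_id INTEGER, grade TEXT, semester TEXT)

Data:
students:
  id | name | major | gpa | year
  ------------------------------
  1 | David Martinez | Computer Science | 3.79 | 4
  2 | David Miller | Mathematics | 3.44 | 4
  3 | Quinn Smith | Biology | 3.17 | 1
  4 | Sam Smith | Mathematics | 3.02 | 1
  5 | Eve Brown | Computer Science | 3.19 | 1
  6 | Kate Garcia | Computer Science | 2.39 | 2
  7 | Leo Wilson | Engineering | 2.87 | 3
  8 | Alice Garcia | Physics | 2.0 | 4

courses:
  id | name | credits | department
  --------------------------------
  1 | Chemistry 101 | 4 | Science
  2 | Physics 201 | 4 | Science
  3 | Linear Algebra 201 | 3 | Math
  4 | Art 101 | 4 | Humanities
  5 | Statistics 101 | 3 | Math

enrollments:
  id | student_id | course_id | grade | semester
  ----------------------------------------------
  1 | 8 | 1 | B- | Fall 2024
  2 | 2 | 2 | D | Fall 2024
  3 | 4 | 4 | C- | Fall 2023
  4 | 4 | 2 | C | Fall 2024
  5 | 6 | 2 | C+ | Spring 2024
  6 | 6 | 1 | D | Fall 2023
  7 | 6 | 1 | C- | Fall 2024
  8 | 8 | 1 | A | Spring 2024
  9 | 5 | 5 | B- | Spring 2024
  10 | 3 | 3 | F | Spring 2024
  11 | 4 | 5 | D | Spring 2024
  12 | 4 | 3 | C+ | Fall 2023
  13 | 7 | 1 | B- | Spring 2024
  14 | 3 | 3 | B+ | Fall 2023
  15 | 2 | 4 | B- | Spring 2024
SELECT name, credits FROM courses WHERE credits < (SELECT AVG(credits) FROM courses)

Execution result:
name | credits
Linear Algebra 201 | 3
Statistics 101 | 3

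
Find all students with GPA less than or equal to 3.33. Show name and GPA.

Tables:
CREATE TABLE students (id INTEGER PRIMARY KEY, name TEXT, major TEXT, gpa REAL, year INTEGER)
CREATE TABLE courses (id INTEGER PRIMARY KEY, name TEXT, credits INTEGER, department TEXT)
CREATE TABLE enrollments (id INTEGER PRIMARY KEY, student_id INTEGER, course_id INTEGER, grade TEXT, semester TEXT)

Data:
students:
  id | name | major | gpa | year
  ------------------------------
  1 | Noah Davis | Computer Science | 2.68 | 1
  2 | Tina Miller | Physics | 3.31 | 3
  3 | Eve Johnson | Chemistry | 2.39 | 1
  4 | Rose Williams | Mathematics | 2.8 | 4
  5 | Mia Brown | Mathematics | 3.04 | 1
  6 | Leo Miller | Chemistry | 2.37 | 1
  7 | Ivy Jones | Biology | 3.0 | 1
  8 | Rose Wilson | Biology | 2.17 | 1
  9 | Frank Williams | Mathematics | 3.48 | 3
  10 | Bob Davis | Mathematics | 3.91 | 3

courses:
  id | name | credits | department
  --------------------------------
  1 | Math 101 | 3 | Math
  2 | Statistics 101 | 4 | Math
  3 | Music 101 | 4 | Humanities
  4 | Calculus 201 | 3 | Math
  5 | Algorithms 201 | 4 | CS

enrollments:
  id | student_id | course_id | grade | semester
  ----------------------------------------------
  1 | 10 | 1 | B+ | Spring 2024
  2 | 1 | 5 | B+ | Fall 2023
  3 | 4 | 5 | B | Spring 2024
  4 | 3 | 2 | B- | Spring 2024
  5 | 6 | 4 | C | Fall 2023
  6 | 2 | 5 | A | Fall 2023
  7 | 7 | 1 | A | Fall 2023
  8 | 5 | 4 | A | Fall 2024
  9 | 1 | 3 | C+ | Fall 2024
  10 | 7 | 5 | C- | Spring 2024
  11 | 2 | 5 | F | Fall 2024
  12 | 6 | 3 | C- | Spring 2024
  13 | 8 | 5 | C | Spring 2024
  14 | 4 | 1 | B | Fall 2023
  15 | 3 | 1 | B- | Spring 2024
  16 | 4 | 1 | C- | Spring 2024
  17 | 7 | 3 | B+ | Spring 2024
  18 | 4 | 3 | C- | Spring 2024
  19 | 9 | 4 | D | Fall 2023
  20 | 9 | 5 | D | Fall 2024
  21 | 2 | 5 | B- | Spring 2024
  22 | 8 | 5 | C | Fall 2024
SELECT name, gpa FROM students WHERE gpa <= 3.33

Execution result:
name | gpa
Noah Davis | 2.68
Tina Miller | 3.31
Eve Johnson | 2.39
Rose Williams | 2.80
Mia Brown | 3.04
Leo Miller | 2.37
Ivy Jones | 3.00
Rose Wilson | 2.17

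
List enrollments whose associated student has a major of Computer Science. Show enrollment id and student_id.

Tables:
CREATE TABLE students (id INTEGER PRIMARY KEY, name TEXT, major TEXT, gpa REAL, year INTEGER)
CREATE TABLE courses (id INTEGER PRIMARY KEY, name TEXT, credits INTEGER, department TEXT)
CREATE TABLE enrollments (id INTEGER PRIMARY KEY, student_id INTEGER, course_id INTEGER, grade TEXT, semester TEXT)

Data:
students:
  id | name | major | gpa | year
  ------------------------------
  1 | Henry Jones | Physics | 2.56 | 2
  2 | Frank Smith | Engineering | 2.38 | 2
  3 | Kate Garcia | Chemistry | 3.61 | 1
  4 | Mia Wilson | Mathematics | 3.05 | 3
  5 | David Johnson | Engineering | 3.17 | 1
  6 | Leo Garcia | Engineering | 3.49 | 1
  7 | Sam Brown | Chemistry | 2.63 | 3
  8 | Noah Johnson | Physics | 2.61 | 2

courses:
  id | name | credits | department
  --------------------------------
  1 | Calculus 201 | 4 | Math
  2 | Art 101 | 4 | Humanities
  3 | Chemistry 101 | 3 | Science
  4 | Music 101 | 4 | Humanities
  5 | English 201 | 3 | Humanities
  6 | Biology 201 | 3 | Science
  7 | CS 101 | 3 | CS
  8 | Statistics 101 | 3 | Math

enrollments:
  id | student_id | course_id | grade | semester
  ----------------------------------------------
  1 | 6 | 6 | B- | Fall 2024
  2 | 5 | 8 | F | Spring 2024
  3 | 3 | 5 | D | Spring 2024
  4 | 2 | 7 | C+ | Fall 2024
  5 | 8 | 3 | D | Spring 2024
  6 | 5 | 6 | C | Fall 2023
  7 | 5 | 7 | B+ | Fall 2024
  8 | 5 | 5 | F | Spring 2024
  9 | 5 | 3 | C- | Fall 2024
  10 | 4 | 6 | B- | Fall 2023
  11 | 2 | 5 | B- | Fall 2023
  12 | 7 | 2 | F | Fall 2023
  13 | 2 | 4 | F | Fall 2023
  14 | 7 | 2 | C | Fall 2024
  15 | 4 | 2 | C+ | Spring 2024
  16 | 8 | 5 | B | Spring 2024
SELECT id, student_id FROM enrollments WHERE student_id IN (SELECT id FROM students WHERE major = 'Computer Science')

Execution result:
(no rows)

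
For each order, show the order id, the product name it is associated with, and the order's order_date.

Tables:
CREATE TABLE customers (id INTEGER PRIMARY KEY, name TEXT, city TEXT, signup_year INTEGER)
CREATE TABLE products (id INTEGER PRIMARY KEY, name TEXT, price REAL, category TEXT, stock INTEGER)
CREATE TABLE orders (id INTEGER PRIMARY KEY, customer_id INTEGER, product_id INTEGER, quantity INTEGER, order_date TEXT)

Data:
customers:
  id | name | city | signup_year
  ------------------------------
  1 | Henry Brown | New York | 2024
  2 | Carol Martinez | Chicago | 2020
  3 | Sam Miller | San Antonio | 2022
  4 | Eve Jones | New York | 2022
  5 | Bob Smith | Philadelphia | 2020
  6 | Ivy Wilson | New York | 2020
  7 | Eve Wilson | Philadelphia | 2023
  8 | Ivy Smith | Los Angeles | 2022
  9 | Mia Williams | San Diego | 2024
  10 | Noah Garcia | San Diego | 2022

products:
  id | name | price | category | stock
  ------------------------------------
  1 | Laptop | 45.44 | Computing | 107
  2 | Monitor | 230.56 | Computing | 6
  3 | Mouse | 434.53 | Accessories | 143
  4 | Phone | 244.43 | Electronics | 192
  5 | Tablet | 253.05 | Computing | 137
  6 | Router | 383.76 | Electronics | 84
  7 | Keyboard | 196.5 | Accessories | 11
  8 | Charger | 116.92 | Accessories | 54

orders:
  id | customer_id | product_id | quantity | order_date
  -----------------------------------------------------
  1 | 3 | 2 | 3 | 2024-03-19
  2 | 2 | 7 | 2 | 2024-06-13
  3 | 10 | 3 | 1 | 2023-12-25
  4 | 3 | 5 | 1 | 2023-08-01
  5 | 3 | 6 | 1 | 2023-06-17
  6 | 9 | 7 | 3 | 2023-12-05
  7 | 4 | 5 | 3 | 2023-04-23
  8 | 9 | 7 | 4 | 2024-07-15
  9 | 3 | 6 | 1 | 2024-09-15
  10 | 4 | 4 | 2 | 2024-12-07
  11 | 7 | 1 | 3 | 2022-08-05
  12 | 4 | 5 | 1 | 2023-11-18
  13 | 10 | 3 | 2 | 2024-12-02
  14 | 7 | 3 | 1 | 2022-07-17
SELECT c.id, p.name AS product, c.order_date FROM orders c JOIN products p ON c.product_id = p.id

Execution result:
id | product | order_date
1 | Monitor | 2024-03-19
2 | Keyboard | 2024-06-13
3 | Mouse | 2023-12-25
4 | Tablet | 2023-08-01
5 | Router | 2023-06-17
6 | Keyboard | 2023-12-05
7 | Tablet | 2023-04-23
8 | Keyboard | 2024-07-15
9 | Router | 2024-09-15
10 | Phone | 2024-12-07
11 | Laptop | 2022-08-05
12 | Tablet | 2023-11-18
13 | Mouse | 2024-12-02
14 | Mouse | 2022-07-17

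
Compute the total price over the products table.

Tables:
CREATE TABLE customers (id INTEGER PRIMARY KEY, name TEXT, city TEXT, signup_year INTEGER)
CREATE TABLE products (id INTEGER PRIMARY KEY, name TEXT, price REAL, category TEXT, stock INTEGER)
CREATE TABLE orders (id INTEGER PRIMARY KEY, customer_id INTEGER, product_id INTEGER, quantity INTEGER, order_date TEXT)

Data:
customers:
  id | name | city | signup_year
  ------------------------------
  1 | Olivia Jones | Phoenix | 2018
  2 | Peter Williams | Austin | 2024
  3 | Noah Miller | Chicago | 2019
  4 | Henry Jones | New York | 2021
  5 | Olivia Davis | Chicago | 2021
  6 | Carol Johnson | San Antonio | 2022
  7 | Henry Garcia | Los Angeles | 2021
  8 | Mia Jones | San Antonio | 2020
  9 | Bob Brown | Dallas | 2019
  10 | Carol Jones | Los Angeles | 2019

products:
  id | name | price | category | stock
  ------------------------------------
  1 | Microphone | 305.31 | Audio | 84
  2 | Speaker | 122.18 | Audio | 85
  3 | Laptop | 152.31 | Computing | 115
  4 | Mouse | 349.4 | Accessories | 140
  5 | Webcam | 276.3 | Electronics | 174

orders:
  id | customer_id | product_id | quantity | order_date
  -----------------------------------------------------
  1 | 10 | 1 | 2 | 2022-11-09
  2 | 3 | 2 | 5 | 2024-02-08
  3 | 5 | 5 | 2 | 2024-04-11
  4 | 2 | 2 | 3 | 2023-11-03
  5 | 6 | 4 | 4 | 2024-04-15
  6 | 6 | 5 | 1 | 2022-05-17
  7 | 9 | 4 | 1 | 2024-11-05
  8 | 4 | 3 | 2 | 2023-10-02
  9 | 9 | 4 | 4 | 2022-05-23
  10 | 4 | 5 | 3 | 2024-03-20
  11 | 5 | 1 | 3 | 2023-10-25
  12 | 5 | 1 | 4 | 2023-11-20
SELECT SUM(price) FROM products

Execution result:
1205.50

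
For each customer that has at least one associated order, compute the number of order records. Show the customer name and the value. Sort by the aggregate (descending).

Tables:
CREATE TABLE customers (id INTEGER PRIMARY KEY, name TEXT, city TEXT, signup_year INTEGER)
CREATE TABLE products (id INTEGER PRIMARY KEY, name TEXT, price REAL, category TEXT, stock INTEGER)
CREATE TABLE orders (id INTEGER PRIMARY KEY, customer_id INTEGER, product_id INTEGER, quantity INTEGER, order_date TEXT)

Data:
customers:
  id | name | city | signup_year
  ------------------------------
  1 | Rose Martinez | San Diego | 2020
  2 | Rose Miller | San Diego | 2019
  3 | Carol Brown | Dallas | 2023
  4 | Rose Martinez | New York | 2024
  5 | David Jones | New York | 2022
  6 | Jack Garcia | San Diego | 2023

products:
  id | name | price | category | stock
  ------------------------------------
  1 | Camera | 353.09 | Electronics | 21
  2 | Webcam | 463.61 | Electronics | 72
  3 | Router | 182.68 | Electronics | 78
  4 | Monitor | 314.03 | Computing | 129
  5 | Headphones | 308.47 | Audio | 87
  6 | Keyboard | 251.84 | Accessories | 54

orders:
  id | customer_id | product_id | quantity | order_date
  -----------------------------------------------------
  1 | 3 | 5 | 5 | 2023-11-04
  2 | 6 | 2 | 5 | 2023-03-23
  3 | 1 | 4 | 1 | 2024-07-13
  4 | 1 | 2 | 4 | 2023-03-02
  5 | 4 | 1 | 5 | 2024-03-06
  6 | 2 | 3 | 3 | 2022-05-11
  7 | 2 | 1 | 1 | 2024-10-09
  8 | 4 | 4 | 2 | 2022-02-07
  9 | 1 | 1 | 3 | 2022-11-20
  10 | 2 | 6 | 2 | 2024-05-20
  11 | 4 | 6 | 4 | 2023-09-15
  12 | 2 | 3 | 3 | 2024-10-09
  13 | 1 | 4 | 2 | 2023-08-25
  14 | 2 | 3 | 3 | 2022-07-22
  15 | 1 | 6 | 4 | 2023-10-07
SELECT p.name, COUNT(*) AS n FROM orders c JOIN customers p ON c.customer_id = p.id GROUP BY p.id, p.name ORDER BY n DESC

Execution result:
name | n
Rose Martinez | 5
Rose Miller | 5
Rose Martinez | 3
Carol Brown | 1
Jack Garcia | 1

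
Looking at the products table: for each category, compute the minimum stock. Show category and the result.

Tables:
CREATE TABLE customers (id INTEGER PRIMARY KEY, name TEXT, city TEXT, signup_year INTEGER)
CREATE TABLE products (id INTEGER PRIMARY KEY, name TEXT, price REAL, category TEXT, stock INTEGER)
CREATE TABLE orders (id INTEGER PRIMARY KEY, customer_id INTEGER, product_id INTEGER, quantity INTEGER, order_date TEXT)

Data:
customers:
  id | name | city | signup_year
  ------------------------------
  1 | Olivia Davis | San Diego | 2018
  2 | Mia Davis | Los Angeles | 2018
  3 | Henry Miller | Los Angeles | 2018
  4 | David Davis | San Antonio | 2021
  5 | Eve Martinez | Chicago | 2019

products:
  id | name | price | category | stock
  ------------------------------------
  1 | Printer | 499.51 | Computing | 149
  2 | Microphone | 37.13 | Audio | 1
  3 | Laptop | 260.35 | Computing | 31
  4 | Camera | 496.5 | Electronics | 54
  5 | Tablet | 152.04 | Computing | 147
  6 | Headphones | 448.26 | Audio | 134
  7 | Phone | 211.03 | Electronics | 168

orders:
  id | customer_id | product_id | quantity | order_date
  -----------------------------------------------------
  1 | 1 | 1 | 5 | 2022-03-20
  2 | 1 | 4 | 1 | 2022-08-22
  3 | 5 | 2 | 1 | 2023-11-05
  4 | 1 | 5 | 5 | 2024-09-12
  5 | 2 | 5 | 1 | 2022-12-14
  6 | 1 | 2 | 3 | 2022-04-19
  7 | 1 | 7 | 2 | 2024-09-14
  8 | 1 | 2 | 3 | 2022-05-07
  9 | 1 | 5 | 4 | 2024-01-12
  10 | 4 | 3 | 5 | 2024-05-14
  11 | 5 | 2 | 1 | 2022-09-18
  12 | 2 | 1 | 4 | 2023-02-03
SELECT category, MIN(stock) AS min_stock FROM products GROUP BY category

Execution result:
category | min_stock
Audio | 1
Computing | 31
Electronics | 54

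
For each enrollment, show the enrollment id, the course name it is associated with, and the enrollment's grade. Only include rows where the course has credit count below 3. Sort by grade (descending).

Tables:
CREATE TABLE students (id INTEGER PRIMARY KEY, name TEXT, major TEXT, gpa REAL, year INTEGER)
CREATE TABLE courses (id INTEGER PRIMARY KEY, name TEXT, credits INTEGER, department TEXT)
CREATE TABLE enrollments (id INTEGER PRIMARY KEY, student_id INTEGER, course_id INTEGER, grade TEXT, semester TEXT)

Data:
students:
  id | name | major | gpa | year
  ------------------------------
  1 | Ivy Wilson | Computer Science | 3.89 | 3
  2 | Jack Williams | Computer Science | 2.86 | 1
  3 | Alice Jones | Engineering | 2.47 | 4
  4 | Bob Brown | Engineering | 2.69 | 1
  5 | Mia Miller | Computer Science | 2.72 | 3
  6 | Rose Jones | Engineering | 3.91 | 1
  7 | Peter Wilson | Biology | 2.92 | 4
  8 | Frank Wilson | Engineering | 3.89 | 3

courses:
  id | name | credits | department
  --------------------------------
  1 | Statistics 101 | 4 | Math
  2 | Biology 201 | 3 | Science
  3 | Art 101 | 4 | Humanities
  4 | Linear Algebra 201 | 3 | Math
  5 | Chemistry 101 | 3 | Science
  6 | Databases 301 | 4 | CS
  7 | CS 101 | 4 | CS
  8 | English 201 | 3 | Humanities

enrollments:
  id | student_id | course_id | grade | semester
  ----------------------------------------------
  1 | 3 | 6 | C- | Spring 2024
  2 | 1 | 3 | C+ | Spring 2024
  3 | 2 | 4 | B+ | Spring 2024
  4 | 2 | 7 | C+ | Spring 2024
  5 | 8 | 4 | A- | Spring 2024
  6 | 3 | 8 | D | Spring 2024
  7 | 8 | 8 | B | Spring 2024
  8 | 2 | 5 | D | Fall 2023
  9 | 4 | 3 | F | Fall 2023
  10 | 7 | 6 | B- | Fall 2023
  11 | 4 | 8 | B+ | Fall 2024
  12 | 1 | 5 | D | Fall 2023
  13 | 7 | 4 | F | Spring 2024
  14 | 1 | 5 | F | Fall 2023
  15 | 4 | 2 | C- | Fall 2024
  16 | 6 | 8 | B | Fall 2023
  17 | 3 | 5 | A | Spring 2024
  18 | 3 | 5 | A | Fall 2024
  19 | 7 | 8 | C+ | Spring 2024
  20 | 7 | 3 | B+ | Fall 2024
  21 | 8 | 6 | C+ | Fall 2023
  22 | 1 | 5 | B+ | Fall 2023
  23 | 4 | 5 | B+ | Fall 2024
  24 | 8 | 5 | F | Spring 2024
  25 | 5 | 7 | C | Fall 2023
SELECT c.id, p.name AS course, c.grade FROM enrollments c JOIN courses p ON c.course_id = p.id WHERE p.credits < 3 ORDER BY c.grade DESC

Execution result:
(no rows)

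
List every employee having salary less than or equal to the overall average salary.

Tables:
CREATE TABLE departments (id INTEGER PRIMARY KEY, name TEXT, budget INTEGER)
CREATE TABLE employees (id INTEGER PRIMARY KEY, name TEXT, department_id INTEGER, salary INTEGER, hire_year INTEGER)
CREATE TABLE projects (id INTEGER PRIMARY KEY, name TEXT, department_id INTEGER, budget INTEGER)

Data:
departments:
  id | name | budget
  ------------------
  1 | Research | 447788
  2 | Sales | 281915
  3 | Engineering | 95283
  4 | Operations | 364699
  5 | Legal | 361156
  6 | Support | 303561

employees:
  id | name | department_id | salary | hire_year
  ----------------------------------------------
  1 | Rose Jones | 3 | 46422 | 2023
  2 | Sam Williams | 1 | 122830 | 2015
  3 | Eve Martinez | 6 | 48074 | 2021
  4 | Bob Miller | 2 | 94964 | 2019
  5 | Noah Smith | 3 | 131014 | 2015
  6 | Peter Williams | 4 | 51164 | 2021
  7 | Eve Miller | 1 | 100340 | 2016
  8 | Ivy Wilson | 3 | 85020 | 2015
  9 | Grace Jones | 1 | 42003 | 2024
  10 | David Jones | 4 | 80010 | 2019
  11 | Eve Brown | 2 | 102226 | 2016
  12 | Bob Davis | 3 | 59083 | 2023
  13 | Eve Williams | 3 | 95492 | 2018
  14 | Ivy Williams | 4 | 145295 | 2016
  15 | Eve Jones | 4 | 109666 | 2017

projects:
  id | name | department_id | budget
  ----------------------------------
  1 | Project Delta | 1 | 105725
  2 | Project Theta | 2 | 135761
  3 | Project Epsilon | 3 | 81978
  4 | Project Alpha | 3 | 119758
SELECT name, salary FROM employees WHERE salary <= (SELECT AVG(salary) FROM employees)

Execution result:
name | salary
Rose Jones | 46422
Eve Martinez | 48074
Peter Williams | 51164
Ivy Wilson | 85020
Grace Jones | 42003
David Jones | 80010
Bob Davis | 59083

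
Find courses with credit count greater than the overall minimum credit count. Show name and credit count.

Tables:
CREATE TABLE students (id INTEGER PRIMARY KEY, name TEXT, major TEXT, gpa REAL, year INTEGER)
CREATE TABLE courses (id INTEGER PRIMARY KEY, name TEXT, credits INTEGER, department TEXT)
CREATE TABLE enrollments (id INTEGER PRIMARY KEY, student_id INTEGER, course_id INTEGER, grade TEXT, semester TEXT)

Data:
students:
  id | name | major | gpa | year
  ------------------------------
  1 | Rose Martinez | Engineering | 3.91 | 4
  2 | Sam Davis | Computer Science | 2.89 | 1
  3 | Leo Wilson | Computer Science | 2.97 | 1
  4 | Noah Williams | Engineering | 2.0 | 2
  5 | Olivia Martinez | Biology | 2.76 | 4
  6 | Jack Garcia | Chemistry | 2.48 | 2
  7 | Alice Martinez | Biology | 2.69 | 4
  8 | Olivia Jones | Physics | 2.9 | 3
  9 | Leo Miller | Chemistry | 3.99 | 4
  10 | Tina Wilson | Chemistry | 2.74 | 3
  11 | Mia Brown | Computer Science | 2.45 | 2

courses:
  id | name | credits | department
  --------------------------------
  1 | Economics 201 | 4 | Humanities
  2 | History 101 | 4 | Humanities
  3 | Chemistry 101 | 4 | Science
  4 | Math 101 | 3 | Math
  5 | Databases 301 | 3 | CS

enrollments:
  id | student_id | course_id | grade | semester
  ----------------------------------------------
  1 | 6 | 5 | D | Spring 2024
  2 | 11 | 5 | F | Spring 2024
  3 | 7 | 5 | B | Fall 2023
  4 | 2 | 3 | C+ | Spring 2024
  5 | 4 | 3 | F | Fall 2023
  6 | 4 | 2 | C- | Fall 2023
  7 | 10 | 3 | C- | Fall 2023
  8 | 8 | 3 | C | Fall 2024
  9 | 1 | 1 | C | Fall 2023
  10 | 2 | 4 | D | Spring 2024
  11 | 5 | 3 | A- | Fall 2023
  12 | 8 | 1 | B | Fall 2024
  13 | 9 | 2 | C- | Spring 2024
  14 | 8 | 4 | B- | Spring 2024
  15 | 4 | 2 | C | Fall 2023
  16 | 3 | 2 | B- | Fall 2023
SELECT name, credits FROM courses WHERE credits > (SELECT MIN(credits) FROM courses)

Execution result:
name | credits
Economics 201 | 4
History 101 | 4
Chemistry 101 | 4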